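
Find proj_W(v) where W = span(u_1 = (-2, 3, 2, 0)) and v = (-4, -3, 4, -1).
proj_W(v) = (-14/17, 21/17, 14/17, 0)

Set up U = [u_1 | ... | u_1] ∈ R^(4×1). The projector onto W = col(U) is P = U (U^T U)^(-1) U^T.
Compute U^T U =
  [17],
and U^T v = (7).
Solve U^T U · c = U^T v for the coefficients: c = (7/17). The projection is proj_W(v) = U c.
Check: (v - proj_W(v)) · u_1 = 0  (should be 0).
Result: proj_W(v) = (-14/17, 21/17, 14/17, 0).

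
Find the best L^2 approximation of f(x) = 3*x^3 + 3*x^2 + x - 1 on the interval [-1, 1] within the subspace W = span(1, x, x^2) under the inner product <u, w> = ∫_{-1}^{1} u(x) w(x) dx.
g(x) = 3*x^2 + 14*x/5 - 1

The best approximation g ∈ W is the orthogonal projection of f onto W. Writing g = a_0 + a_1 x + a_2 x^2, the coefficients solve the normal equations G · a = b where
  G_{ij} = <φ_i, φ_j> and b_i = <f, φ_i>, with φ_0 = 1, φ_1 = x, φ_2 = x^2.
G =
  [2, 0, 2/3]
  [0, 2/3, 0]
  [2/3, 0, 2/5],
b = (0, 28/15, 8/15).
Solving gives a_0 = -1, a_1 = 14/5, a_2 = 3, so
  g(x) = 3*x^2 + 14*x/5 - 1.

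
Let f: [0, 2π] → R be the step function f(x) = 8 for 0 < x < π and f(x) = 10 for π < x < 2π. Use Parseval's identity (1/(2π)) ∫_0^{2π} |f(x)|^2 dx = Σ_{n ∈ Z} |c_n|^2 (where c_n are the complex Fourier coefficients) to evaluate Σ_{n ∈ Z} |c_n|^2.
Σ |c_n|^2 = 82

Parseval equates the L^2 energy of f (normalised by 1/(2π)) with the ℓ^2 sum of its Fourier coefficients: (1/(2π)) ∫_0^{2π} |f|^2 = Σ |c_n|^2.
Compute the left side: (1/(2π)) [∫_0^π 8^2 dx + ∫_π^{2π} 10^2 dx] = (1/(2π)) · (64π + 100π) = (64 + 100)/2 = 82.
So Σ_{n ∈ Z} |c_n|^2 = 82.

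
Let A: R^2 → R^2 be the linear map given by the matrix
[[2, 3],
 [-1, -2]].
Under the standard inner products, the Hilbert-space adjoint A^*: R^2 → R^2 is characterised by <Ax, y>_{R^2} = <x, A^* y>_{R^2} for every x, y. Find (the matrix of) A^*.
A^* = A^T =
[[2, -1],
 [3, -2]]

For real matrices with standard dot products, the defining identity <Ax, y> = <x, A^* y> gives (Ax)^T y = x^T (A^*) y, i.e. x^T A^T y = x^T (A^*) y. Since this holds for all x, y, we must have A^* = A^T. Therefore
A^* =
[[2, -1],
 [3, -2]].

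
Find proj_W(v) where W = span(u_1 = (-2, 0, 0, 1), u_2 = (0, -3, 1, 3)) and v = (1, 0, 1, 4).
proj_W(v) = (1/43, -177/86, 59/86, 88/43)

Set up U = [u_1 | ... | u_2] ∈ R^(4×2). The projector onto W = col(U) is P = U (U^T U)^(-1) U^T.
Compute U^T U =
  [5, 3]
  [3, 19],
and U^T v = (2, 13).
Solve U^T U · c = U^T v for the coefficients: c = (-1/86, 59/86). The projection is proj_W(v) = U c.
Check: (v - proj_W(v)) · u_1 = 0  (should be 0).
Check: (v - proj_W(v)) · u_2 = 0  (should be 0).
Result: proj_W(v) = (1/43, -177/86, 59/86, 88/43).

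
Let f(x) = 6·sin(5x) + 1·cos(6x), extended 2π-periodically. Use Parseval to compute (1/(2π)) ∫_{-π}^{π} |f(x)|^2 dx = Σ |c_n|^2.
Σ |c_n|^2 = 37/2

Expand |f|^2 and use orthogonality of {sin(nx), cos(mx)} on [-π, π]:
  ∫_{-π}^{π} sin(nx)^2 dx = π, ∫ cos(mx)^2 dx = π, and cross terms integrate to 0.
So ∫_{-π}^{π} f(x)^2 dx = 6^2 · π + 1^2 · π = (36 + 1)π.
Divide by 2π: (36 + 1)/2 = 37/2.
By Parseval, this equals Σ |c_n|^2.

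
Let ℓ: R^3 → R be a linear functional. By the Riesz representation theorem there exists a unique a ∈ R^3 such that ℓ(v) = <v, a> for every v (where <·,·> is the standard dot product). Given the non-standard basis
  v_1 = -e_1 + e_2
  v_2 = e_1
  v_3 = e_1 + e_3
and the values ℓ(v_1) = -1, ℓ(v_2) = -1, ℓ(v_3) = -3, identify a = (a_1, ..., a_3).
a = (-1, -2, -2)

Write a = (a_1, ..., a_3) in the standard basis. For each basis vector v_i, ℓ(v_i) = <v_i, a> is a linear equation in the a_j's. Collect the n equations into a matrix system V a = ℓ, where row i of V is v_i (expressed in the standard basis). Since V is invertible (lower-triangular with 1s on the diagonal, up to permutation), solve by back-substitution:
  V =
[[-1, 1, 0],
 [1, 0, 0],
 [1, 0, 1]]
  V a = (-1, -1, -3)
Solving gives a = (-1, -2, -2).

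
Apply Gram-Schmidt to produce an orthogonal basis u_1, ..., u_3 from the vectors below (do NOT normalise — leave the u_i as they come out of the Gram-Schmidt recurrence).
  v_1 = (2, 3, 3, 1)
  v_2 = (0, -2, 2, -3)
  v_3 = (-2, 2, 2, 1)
Orthogonal basis:
  u_1 = (2, 3, 3, 1)
  u_2 = (6/23, -37/23, 55/23, -66/23)
  u_3 = (-526/191, 124/191, 208/191, 56/191)

Apply the Gram-Schmidt recurrence
  u_1 = v_1
  u_i = v_i − Σ_{j<i} ((v_i · u_j) / (u_j · u_j)) · u_j.

Step by step this gives:
  u_1 = (2, 3, 3, 1)
  u_2 = (6/23, -37/23, 55/23, -66/23)
  u_3 = (-526/191, 124/191, 208/191, 56/191)

Orthogonality check:
  u_2 · u_1 = 0 (should be 0)
  u_3 · u_1 = 0 (should be 0)
  u_3 · u_2 = 0 (should be 0)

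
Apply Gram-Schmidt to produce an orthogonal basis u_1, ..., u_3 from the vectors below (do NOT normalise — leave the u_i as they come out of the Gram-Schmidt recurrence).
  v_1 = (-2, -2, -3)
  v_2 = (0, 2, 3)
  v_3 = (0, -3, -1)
Orthogonal basis:
  u_1 = (-2, -2, -3)
  u_2 = (-26/17, 8/17, 12/17)
  u_3 = (0, -21/13, 14/13)

Apply the Gram-Schmidt recurrence
  u_1 = v_1
  u_i = v_i − Σ_{j<i} ((v_i · u_j) / (u_j · u_j)) · u_j.

Step by step this gives:
  u_1 = (-2, -2, -3)
  u_2 = (-26/17, 8/17, 12/17)
  u_3 = (0, -21/13, 14/13)

Orthogonality check:
  u_2 · u_1 = 0 (should be 0)
  u_3 · u_1 = 0 (should be 0)
  u_3 · u_2 = 0 (should be 0)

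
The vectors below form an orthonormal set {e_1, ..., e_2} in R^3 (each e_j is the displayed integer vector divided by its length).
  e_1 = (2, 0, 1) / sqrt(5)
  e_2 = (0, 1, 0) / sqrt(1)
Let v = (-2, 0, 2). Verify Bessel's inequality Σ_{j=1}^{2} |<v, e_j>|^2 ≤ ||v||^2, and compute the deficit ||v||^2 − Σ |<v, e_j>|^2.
Σ |<v, e_j>|^2 = 4/5; ||v||^2 = 8; deficit = 36/5

Write each e_j = u_j / sqrt(<u_j, u_j>) where u_j is the displayed integer vector. Then <v, e_j> = <v, u_j> / sqrt(<u_j, u_j>), so |<v, e_j>|^2 = <v, u_j>^2 / <u_j, u_j>.
Coefficients: <v, e_1> = -2/sqrt(5), <v, e_2> = 0/sqrt(1).
Square and sum: Σ |<v, e_j>|^2 = 4/5.
Compute ||v||^2 = v·v = 8.
Deficit = 8 − 4/5 = 36/5 ≥ 0, confirming Bessel's inequality. (The deficit equals ||v − Σ <v,e_j> e_j||^2, the squared distance from v to span{e_j}.)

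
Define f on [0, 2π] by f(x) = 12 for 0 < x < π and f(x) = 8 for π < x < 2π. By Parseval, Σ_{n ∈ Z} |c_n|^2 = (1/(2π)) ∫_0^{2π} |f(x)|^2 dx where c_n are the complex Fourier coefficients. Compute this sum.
Σ |c_n|^2 = 104

Parseval equates the L^2 energy of f (normalised by 1/(2π)) with the ℓ^2 sum of its Fourier coefficients: (1/(2π)) ∫_0^{2π} |f|^2 = Σ |c_n|^2.
Compute the left side: (1/(2π)) [∫_0^π 12^2 dx + ∫_π^{2π} 8^2 dx] = (1/(2π)) · (144π + 64π) = (144 + 64)/2 = 104.
So Σ_{n ∈ Z} |c_n|^2 = 104.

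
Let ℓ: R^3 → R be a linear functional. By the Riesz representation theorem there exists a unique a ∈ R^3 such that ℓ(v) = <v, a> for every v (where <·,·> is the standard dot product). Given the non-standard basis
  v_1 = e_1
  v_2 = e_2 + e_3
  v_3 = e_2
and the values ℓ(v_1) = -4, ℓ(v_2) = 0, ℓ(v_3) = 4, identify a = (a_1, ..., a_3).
a = (-4, 4, -4)

Write a = (a_1, ..., a_3) in the standard basis. For each basis vector v_i, ℓ(v_i) = <v_i, a> is a linear equation in the a_j's. Collect the n equations into a matrix system V a = ℓ, where row i of V is v_i (expressed in the standard basis). Since V is invertible (lower-triangular with 1s on the diagonal, up to permutation), solve by back-substitution:
  V =
[[1, 0, 0],
 [0, 1, 1],
 [0, 1, 0]]
  V a = (-4, 0, 4)
Solving gives a = (-4, 4, -4).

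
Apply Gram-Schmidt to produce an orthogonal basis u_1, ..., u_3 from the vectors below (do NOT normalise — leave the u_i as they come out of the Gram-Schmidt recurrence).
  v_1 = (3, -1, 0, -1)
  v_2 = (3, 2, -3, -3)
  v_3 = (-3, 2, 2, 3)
Orthogonal basis:
  u_1 = (3, -1, 0, -1)
  u_2 = (3/11, 32/11, -3, -23/11)
  u_3 = (219/241, 408/241, 242/241, 249/241)

Apply the Gram-Schmidt recurrence
  u_1 = v_1
  u_i = v_i − Σ_{j<i} ((v_i · u_j) / (u_j · u_j)) · u_j.

Step by step this gives:
  u_1 = (3, -1, 0, -1)
  u_2 = (3/11, 32/11, -3, -23/11)
  u_3 = (219/241, 408/241, 242/241, 249/241)

Orthogonality check:
  u_2 · u_1 = 0 (should be 0)
  u_3 · u_1 = 0 (should be 0)
  u_3 · u_2 = 0 (should be 0)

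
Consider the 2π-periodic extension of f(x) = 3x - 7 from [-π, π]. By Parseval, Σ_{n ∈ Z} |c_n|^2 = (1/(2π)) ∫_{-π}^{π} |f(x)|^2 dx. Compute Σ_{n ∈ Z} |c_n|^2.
Σ |c_n|^2 = 3π^2 + 49

Expand and integrate term by term over [-π, π]:
  ∫ (3x)^2 dx = 9·(2π^3/3); ∫ 2·3·(-7)·x dx = 0 (odd integrand); ∫ (-7)^2 dx = 49·2π.
So (1/(2π)) ∫_{-π}^{π} (3x - 7)^2 dx = 9π^2/3 + 49 = 3π^2 + 49.
Parseval ⇒ Σ |c_n|^2 = 3π^2 + 49.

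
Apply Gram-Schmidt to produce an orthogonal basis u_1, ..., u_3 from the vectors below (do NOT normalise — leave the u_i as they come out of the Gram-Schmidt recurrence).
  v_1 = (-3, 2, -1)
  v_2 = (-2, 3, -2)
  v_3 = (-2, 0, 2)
Orthogonal basis:
  u_1 = (-3, 2, -1)
  u_2 = (1, 1, -1)
  u_3 = (4/21, 16/21, 20/21)

Apply the Gram-Schmidt recurrence
  u_1 = v_1
  u_i = v_i − Σ_{j<i} ((v_i · u_j) / (u_j · u_j)) · u_j.

Step by step this gives:
  u_1 = (-3, 2, -1)
  u_2 = (1, 1, -1)
  u_3 = (4/21, 16/21, 20/21)

Orthogonality check:
  u_2 · u_1 = 0 (should be 0)
  u_3 · u_1 = 0 (should be 0)
  u_3 · u_2 = 0 (should be 0)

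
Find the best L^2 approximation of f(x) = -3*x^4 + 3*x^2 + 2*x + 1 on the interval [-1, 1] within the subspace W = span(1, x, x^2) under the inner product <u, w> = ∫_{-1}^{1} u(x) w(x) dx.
g(x) = 3*x^2/7 + 2*x + 44/35

The best approximation g ∈ W is the orthogonal projection of f onto W. Writing g = a_0 + a_1 x + a_2 x^2, the coefficients solve the normal equations G · a = b where
  G_{ij} = <φ_i, φ_j> and b_i = <f, φ_i>, with φ_0 = 1, φ_1 = x, φ_2 = x^2.
G =
  [2, 0, 2/3]
  [0, 2/3, 0]
  [2/3, 0, 2/5],
b = (14/5, 4/3, 106/105).
Solving gives a_0 = 44/35, a_1 = 2, a_2 = 3/7, so
  g(x) = 3*x^2/7 + 2*x + 44/35.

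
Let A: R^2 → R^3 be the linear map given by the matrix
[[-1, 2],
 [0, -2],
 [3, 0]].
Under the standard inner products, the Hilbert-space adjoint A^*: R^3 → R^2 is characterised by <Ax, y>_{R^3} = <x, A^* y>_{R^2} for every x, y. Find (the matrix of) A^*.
A^* = A^T =
[[-1, 0, 3],
 [2, -2, 0]]

For real matrices with standard dot products, the defining identity <Ax, y> = <x, A^* y> gives (Ax)^T y = x^T (A^*) y, i.e. x^T A^T y = x^T (A^*) y. Since this holds for all x, y, we must have A^* = A^T. Therefore
A^* =
[[-1, 0, 3],
 [2, -2, 0]].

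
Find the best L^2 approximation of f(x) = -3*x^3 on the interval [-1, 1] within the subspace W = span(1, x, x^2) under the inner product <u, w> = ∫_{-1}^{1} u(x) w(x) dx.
g(x) = -9*x/5

The best approximation g ∈ W is the orthogonal projection of f onto W. Writing g = a_0 + a_1 x + a_2 x^2, the coefficients solve the normal equations G · a = b where
  G_{ij} = <φ_i, φ_j> and b_i = <f, φ_i>, with φ_0 = 1, φ_1 = x, φ_2 = x^2.
G =
  [2, 0, 2/3]
  [0, 2/3, 0]
  [2/3, 0, 2/5],
b = (0, -6/5, 0).
Solving gives a_0 = 0, a_1 = -9/5, a_2 = 0, so
  g(x) = -9*x/5.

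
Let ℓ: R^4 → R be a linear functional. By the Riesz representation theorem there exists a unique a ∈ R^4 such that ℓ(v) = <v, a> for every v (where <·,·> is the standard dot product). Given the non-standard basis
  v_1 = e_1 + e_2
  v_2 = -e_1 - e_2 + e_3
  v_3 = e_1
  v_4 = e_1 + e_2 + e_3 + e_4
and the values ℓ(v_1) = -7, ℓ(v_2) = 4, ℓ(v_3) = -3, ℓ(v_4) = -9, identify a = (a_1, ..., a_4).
a = (-3, -4, -3, 1)

Write a = (a_1, ..., a_4) in the standard basis. For each basis vector v_i, ℓ(v_i) = <v_i, a> is a linear equation in the a_j's. Collect the n equations into a matrix system V a = ℓ, where row i of V is v_i (expressed in the standard basis). Since V is invertible (lower-triangular with 1s on the diagonal, up to permutation), solve by back-substitution:
  V =
[[1, 1, 0, 0],
 [-1, -1, 1, 0],
 [1, 0, 0, 0],
 [1, 1, 1, 1]]
  V a = (-7, 4, -3, -9)
Solving gives a = (-3, -4, -3, 1).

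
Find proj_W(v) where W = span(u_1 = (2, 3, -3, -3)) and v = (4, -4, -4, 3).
proj_W(v) = (-2/31, -3/31, 3/31, 3/31)

Set up U = [u_1 | ... | u_1] ∈ R^(4×1). The projector onto W = col(U) is P = U (U^T U)^(-1) U^T.
Compute U^T U =
  [31],
and U^T v = (-1).
Solve U^T U · c = U^T v for the coefficients: c = (-1/31). The projection is proj_W(v) = U c.
Check: (v - proj_W(v)) · u_1 = 0  (should be 0).
Result: proj_W(v) = (-2/31, -3/31, 3/31, 3/31).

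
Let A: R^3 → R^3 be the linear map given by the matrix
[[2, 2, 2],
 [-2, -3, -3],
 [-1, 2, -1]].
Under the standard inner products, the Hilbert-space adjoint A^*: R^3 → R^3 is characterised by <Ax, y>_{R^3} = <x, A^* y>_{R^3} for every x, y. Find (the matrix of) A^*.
A^* = A^T =
[[2, -2, -1],
 [2, -3, 2],
 [2, -3, -1]]

For real matrices with standard dot products, the defining identity <Ax, y> = <x, A^* y> gives (Ax)^T y = x^T (A^*) y, i.e. x^T A^T y = x^T (A^*) y. Since this holds for all x, y, we must have A^* = A^T. Therefore
A^* =
[[2, -2, -1],
 [2, -3, 2],
 [2, -3, -1]].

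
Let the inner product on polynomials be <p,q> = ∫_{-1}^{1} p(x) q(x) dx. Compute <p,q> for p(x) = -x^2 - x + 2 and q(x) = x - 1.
<p,q> = -4

Expand the product: p(x)·q(x) = -x^3 + 3*x - 2.
∫_{-1}^{1} of each monomial x^k gives [2/(k+1) if k even, 0 if k odd]. Integrating term-by-term (or equivalently evaluating the antiderivative F(x) = -x^4/4 + 3*x^2/2 - 2*x at the endpoints):
  F(1) − F(−1) = -3/4 − (13/4) = -4.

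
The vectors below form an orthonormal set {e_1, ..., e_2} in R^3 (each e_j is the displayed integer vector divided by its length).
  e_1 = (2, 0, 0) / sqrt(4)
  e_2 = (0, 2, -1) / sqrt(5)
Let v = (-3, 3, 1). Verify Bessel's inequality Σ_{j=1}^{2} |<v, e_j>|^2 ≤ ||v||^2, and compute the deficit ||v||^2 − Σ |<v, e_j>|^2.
Σ |<v, e_j>|^2 = 14; ||v||^2 = 19; deficit = 5

Write each e_j = u_j / sqrt(<u_j, u_j>) where u_j is the displayed integer vector. Then <v, e_j> = <v, u_j> / sqrt(<u_j, u_j>), so |<v, e_j>|^2 = <v, u_j>^2 / <u_j, u_j>.
Coefficients: <v, e_1> = -6/sqrt(4), <v, e_2> = 5/sqrt(5).
Square and sum: Σ |<v, e_j>|^2 = 14.
Compute ||v||^2 = v·v = 19.
Deficit = 19 − 14 = 5 ≥ 0, confirming Bessel's inequality. (The deficit equals ||v − Σ <v,e_j> e_j||^2, the squared distance from v to span{e_j}.)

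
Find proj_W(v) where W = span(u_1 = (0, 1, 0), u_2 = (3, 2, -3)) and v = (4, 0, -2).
proj_W(v) = (3, 0, -3)

Set up U = [u_1 | ... | u_2] ∈ R^(3×2). The projector onto W = col(U) is P = U (U^T U)^(-1) U^T.
Compute U^T U =
  [1, 2]
  [2, 22],
and U^T v = (0, 18).
Solve U^T U · c = U^T v for the coefficients: c = (-2, 1). The projection is proj_W(v) = U c.
Check: (v - proj_W(v)) · u_1 = 0  (should be 0).
Check: (v - proj_W(v)) · u_2 = 0  (should be 0).
Result: proj_W(v) = (3, 0, -3).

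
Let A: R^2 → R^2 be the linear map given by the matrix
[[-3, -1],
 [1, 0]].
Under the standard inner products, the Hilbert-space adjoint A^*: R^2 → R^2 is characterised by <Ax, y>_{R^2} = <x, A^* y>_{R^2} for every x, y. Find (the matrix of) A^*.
A^* = A^T =
[[-3, 1],
 [-1, 0]]

For real matrices with standard dot products, the defining identity <Ax, y> = <x, A^* y> gives (Ax)^T y = x^T (A^*) y, i.e. x^T A^T y = x^T (A^*) y. Since this holds for all x, y, we must have A^* = A^T. Therefore
A^* =
[[-3, 1],
 [-1, 0]].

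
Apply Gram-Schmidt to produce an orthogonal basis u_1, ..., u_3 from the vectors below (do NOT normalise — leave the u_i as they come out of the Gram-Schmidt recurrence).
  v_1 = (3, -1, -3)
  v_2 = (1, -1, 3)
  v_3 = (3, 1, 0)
Orthogonal basis:
  u_1 = (3, -1, -3)
  u_2 = (34/19, -24/19, 42/19)
  u_3 = (45/46, 45/23, 15/46)

Apply the Gram-Schmidt recurrence
  u_1 = v_1
  u_i = v_i − Σ_{j<i} ((v_i · u_j) / (u_j · u_j)) · u_j.

Step by step this gives:
  u_1 = (3, -1, -3)
  u_2 = (34/19, -24/19, 42/19)
  u_3 = (45/46, 45/23, 15/46)

Orthogonality check:
  u_2 · u_1 = 0 (should be 0)
  u_3 · u_1 = 0 (should be 0)
  u_3 · u_2 = 0 (should be 0)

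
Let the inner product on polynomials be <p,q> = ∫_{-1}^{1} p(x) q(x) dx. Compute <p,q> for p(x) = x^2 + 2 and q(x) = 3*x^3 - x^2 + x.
<p,q> = -26/15

Expand the product: p(x)·q(x) = 3*x^5 - x^4 + 7*x^3 - 2*x^2 + 2*x.
∫_{-1}^{1} of each monomial x^k gives [2/(k+1) if k even, 0 if k odd]. Integrating term-by-term (or equivalently evaluating the antiderivative F(x) = x^6/2 - x^5/5 + 7*x^4/4 - 2*x^3/3 + x^2 at the endpoints):
  F(1) − F(−1) = 143/60 − (247/60) = -26/15.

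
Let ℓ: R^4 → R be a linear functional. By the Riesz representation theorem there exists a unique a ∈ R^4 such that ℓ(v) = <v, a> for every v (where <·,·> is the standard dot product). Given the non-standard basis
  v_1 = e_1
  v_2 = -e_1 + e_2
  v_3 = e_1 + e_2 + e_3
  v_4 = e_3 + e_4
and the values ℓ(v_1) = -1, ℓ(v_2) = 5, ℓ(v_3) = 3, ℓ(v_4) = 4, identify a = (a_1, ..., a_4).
a = (-1, 4, 0, 4)

Write a = (a_1, ..., a_4) in the standard basis. For each basis vector v_i, ℓ(v_i) = <v_i, a> is a linear equation in the a_j's. Collect the n equations into a matrix system V a = ℓ, where row i of V is v_i (expressed in the standard basis). Since V is invertible (lower-triangular with 1s on the diagonal, up to permutation), solve by back-substitution:
  V =
[[1, 0, 0, 0],
 [-1, 1, 0, 0],
 [1, 1, 1, 0],
 [0, 0, 1, 1]]
  V a = (-1, 5, 3, 4)
Solving gives a = (-1, 4, 0, 4).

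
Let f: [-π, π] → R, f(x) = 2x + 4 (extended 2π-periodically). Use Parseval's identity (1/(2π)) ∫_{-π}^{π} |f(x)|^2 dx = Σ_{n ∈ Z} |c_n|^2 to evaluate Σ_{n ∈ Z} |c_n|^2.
Σ |c_n|^2 = 4π^2/3 + 16

Expand and integrate term by term over [-π, π]:
  ∫ (2x)^2 dx = 4·(2π^3/3); ∫ 2·2·(4)·x dx = 0 (odd integrand); ∫ 4^2 dx = 16·2π.
So (1/(2π)) ∫_{-π}^{π} (2x + 4)^2 dx = 4π^2/3 + 16 = 4π^2/3 + 16.
Parseval ⇒ Σ |c_n|^2 = 4π^2/3 + 16.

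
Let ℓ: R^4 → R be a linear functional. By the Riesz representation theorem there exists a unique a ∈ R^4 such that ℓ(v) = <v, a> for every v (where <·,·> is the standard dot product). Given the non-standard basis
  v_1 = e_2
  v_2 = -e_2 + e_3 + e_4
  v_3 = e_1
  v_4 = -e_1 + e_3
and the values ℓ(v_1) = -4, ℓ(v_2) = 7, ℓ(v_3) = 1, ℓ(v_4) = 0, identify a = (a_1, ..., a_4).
a = (1, -4, 1, 2)

Write a = (a_1, ..., a_4) in the standard basis. For each basis vector v_i, ℓ(v_i) = <v_i, a> is a linear equation in the a_j's. Collect the n equations into a matrix system V a = ℓ, where row i of V is v_i (expressed in the standard basis). Since V is invertible (lower-triangular with 1s on the diagonal, up to permutation), solve by back-substitution:
  V =
[[0, 1, 0, 0],
 [0, -1, 1, 1],
 [1, 0, 0, 0],
 [-1, 0, 1, 0]]
  V a = (-4, 7, 1, 0)
Solving gives a = (1, -4, 1, 2).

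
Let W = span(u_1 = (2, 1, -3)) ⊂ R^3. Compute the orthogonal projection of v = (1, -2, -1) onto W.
proj_W(v) = (3/7, 3/14, -9/14)

Set up U = [u_1 | ... | u_1] ∈ R^(3×1). The projector onto W = col(U) is P = U (U^T U)^(-1) U^T.
Compute U^T U =
  [14],
and U^T v = (3).
Solve U^T U · c = U^T v for the coefficients: c = (3/14). The projection is proj_W(v) = U c.
Check: (v - proj_W(v)) · u_1 = 0  (should be 0).
Result: proj_W(v) = (3/7, 3/14, -9/14).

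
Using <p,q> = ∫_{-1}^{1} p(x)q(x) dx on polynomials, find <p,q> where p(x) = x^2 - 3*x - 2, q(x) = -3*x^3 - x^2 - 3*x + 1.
<p,q> = 36/5

Expand the product: p(x)·q(x) = -3*x^5 + 8*x^4 + 6*x^3 + 12*x^2 + 3*x - 2.
∫_{-1}^{1} of each monomial x^k gives [2/(k+1) if k even, 0 if k odd]. Integrating term-by-term (or equivalently evaluating the antiderivative F(x) = -x^6/2 + 8*x^5/5 + 3*x^4/2 + 4*x^3 + 3*x^2/2 - 2*x at the endpoints):
  F(1) − F(−1) = 61/10 − (-11/10) = 36/5.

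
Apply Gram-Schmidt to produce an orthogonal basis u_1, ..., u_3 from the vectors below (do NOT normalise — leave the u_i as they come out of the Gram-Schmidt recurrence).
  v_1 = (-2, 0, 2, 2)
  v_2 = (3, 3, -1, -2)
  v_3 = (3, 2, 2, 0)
Orthogonal basis:
  u_1 = (-2, 0, 2, 2)
  u_2 = (1, 3, 1, 0)
  u_3 = (5/3, -1, 4/3, 1/3)

Apply the Gram-Schmidt recurrence
  u_1 = v_1
  u_i = v_i − Σ_{j<i} ((v_i · u_j) / (u_j · u_j)) · u_j.

Step by step this gives:
  u_1 = (-2, 0, 2, 2)
  u_2 = (1, 3, 1, 0)
  u_3 = (5/3, -1, 4/3, 1/3)

Orthogonality check:
  u_2 · u_1 = 0 (should be 0)
  u_3 · u_1 = 0 (should be 0)
  u_3 · u_2 = 0 (should be 0)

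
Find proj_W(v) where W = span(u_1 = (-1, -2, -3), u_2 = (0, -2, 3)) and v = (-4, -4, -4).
proj_W(v) = (-292/157, -712/157, -684/157)

Set up U = [u_1 | ... | u_2] ∈ R^(3×2). The projector onto W = col(U) is P = U (U^T U)^(-1) U^T.
Compute U^T U =
  [14, -5]
  [-5, 13],
and U^T v = (24, -4).
Solve U^T U · c = U^T v for the coefficients: c = (292/157, 64/157). The projection is proj_W(v) = U c.
Check: (v - proj_W(v)) · u_1 = 0  (should be 0).
Check: (v - proj_W(v)) · u_2 = 0  (should be 0).
Result: proj_W(v) = (-292/157, -712/157, -684/157).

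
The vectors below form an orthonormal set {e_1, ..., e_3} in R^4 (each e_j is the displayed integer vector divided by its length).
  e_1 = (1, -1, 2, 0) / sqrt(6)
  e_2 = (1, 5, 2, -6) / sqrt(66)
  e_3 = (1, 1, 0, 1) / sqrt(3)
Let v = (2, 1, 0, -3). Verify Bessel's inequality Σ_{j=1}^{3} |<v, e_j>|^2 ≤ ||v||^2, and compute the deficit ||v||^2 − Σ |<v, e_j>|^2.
Σ |<v, e_j>|^2 = 106/11; ||v||^2 = 14; deficit = 48/11

Write each e_j = u_j / sqrt(<u_j, u_j>) where u_j is the displayed integer vector. Then <v, e_j> = <v, u_j> / sqrt(<u_j, u_j>), so |<v, e_j>|^2 = <v, u_j>^2 / <u_j, u_j>.
Coefficients: <v, e_1> = 1/sqrt(6), <v, e_2> = 25/sqrt(66), <v, e_3> = 0/sqrt(3).
Square and sum: Σ |<v, e_j>|^2 = 106/11.
Compute ||v||^2 = v·v = 14.
Deficit = 14 − 106/11 = 48/11 ≥ 0, confirming Bessel's inequality. (The deficit equals ||v − Σ <v,e_j> e_j||^2, the squared distance from v to span{e_j}.)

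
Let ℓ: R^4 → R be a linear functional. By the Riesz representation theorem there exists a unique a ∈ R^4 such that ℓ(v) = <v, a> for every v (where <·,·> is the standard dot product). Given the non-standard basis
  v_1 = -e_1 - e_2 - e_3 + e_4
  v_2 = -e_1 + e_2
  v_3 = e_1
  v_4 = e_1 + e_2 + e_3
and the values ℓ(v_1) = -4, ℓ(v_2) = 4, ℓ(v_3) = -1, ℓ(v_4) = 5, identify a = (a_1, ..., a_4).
a = (-1, 3, 3, 1)

Write a = (a_1, ..., a_4) in the standard basis. For each basis vector v_i, ℓ(v_i) = <v_i, a> is a linear equation in the a_j's. Collect the n equations into a matrix system V a = ℓ, where row i of V is v_i (expressed in the standard basis). Since V is invertible (lower-triangular with 1s on the diagonal, up to permutation), solve by back-substitution:
  V =
[[-1, -1, -1, 1],
 [-1, 1, 0, 0],
 [1, 0, 0, 0],
 [1, 1, 1, 0]]
  V a = (-4, 4, -1, 5)
Solving gives a = (-1, 3, 3, 1).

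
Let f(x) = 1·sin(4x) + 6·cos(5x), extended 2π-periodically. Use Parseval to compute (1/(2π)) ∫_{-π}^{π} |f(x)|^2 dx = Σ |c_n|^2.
Σ |c_n|^2 = 37/2

Expand |f|^2 and use orthogonality of {sin(nx), cos(mx)} on [-π, π]:
  ∫_{-π}^{π} sin(nx)^2 dx = π, ∫ cos(mx)^2 dx = π, and cross terms integrate to 0.
So ∫_{-π}^{π} f(x)^2 dx = 1^2 · π + 6^2 · π = (1 + 36)π.
Divide by 2π: (1 + 36)/2 = 37/2.
By Parseval, this equals Σ |c_n|^2.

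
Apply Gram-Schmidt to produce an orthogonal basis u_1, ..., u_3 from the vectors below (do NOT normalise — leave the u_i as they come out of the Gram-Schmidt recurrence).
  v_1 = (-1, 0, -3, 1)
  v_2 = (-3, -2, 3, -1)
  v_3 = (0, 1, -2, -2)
Orthogonal basis:
  u_1 = (-1, 0, -3, 1)
  u_2 = (-40/11, -2, 12/11, -4/11)
  u_3 = (-16/51, 32/51, -12/17, -124/51)

Apply the Gram-Schmidt recurrence
  u_1 = v_1
  u_i = v_i − Σ_{j<i} ((v_i · u_j) / (u_j · u_j)) · u_j.

Step by step this gives:
  u_1 = (-1, 0, -3, 1)
  u_2 = (-40/11, -2, 12/11, -4/11)
  u_3 = (-16/51, 32/51, -12/17, -124/51)

Orthogonality check:
  u_2 · u_1 = 0 (should be 0)
  u_3 · u_1 = 0 (should be 0)
  u_3 · u_2 = 0 (should be 0)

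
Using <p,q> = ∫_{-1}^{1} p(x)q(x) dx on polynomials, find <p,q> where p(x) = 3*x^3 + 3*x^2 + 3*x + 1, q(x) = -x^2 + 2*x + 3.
<p,q> = 248/15

Expand the product: p(x)·q(x) = -3*x^5 + 3*x^4 + 12*x^3 + 14*x^2 + 11*x + 3.
∫_{-1}^{1} of each monomial x^k gives [2/(k+1) if k even, 0 if k odd]. Integrating term-by-term (or equivalently evaluating the antiderivative F(x) = -x^6/2 + 3*x^5/5 + 3*x^4 + 14*x^3/3 + 11*x^2/2 + 3*x at the endpoints):
  F(1) − F(−1) = 244/15 − (-4/15) = 248/15.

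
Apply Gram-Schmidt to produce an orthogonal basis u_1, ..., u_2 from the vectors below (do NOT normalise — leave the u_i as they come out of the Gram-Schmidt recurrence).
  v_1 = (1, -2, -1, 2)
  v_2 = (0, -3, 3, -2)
Orthogonal basis:
  u_1 = (1, -2, -1, 2)
  u_2 = (1/10, -16/5, 29/10, -9/5)

Apply the Gram-Schmidt recurrence
  u_1 = v_1
  u_i = v_i − Σ_{j<i} ((v_i · u_j) / (u_j · u_j)) · u_j.

Step by step this gives:
  u_1 = (1, -2, -1, 2)
  u_2 = (1/10, -16/5, 29/10, -9/5)

Orthogonality check:
  u_2 · u_1 = 0 (should be 0)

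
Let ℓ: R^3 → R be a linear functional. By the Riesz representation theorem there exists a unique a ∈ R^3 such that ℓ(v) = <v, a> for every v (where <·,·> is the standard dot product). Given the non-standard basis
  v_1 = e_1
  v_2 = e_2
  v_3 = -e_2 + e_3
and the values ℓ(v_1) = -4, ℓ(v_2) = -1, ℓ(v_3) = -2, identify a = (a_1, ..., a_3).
a = (-4, -1, -3)

Write a = (a_1, ..., a_3) in the standard basis. For each basis vector v_i, ℓ(v_i) = <v_i, a> is a linear equation in the a_j's. Collect the n equations into a matrix system V a = ℓ, where row i of V is v_i (expressed in the standard basis). Since V is invertible (lower-triangular with 1s on the diagonal, up to permutation), solve by back-substitution:
  V =
[[1, 0, 0],
 [0, 1, 0],
 [0, -1, 1]]
  V a = (-4, -1, -2)
Solving gives a = (-4, -1, -3).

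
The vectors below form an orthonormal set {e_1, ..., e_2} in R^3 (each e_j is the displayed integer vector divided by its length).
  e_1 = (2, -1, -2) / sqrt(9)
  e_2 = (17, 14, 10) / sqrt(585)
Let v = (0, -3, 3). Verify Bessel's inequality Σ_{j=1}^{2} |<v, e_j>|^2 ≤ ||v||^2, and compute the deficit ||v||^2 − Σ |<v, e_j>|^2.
Σ |<v, e_j>|^2 = 81/65; ||v||^2 = 18; deficit = 1089/65

Write each e_j = u_j / sqrt(<u_j, u_j>) where u_j is the displayed integer vector. Then <v, e_j> = <v, u_j> / sqrt(<u_j, u_j>), so |<v, e_j>|^2 = <v, u_j>^2 / <u_j, u_j>.
Coefficients: <v, e_1> = -3/sqrt(9), <v, e_2> = -12/sqrt(585).
Square and sum: Σ |<v, e_j>|^2 = 81/65.
Compute ||v||^2 = v·v = 18.
Deficit = 18 − 81/65 = 1089/65 ≥ 0, confirming Bessel's inequality. (The deficit equals ||v − Σ <v,e_j> e_j||^2, the squared distance from v to span{e_j}.)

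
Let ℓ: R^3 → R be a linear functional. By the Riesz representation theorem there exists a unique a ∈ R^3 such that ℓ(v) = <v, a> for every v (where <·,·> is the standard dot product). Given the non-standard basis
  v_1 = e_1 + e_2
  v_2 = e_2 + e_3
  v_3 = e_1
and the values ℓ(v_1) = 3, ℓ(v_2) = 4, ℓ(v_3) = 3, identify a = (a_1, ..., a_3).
a = (3, 0, 4)

Write a = (a_1, ..., a_3) in the standard basis. For each basis vector v_i, ℓ(v_i) = <v_i, a> is a linear equation in the a_j's. Collect the n equations into a matrix system V a = ℓ, where row i of V is v_i (expressed in the standard basis). Since V is invertible (lower-triangular with 1s on the diagonal, up to permutation), solve by back-substitution:
  V =
[[1, 1, 0],
 [0, 1, 1],
 [1, 0, 0]]
  V a = (3, 4, 3)
Solving gives a = (3, 0, 4).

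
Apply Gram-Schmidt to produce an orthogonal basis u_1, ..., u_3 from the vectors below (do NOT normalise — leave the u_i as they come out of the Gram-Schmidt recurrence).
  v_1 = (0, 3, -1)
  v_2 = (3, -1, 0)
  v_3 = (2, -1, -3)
Orthogonal basis:
  u_1 = (0, 3, -1)
  u_2 = (3, -1/10, -3/10)
  u_3 = (-4/13, -12/13, -36/13)

Apply the Gram-Schmidt recurrence
  u_1 = v_1
  u_i = v_i − Σ_{j<i} ((v_i · u_j) / (u_j · u_j)) · u_j.

Step by step this gives:
  u_1 = (0, 3, -1)
  u_2 = (3, -1/10, -3/10)
  u_3 = (-4/13, -12/13, -36/13)

Orthogonality check:
  u_2 · u_1 = 0 (should be 0)
  u_3 · u_1 = 0 (should be 0)
  u_3 · u_2 = 0 (should be 0)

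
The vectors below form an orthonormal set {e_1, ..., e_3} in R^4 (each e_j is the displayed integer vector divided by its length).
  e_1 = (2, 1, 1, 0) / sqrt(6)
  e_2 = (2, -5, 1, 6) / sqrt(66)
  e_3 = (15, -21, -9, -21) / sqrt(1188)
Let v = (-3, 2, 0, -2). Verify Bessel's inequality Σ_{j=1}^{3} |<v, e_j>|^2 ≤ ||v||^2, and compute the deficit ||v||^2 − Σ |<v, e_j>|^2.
Σ |<v, e_j>|^2 = 65/4; ||v||^2 = 17; deficit = 3/4

Write each e_j = u_j / sqrt(<u_j, u_j>) where u_j is the displayed integer vector. Then <v, e_j> = <v, u_j> / sqrt(<u_j, u_j>), so |<v, e_j>|^2 = <v, u_j>^2 / <u_j, u_j>.
Coefficients: <v, e_1> = -4/sqrt(6), <v, e_2> = -28/sqrt(66), <v, e_3> = -45/sqrt(1188).
Square and sum: Σ |<v, e_j>|^2 = 65/4.
Compute ||v||^2 = v·v = 17.
Deficit = 17 − 65/4 = 3/4 ≥ 0, confirming Bessel's inequality. (The deficit equals ||v − Σ <v,e_j> e_j||^2, the squared distance from v to span{e_j}.)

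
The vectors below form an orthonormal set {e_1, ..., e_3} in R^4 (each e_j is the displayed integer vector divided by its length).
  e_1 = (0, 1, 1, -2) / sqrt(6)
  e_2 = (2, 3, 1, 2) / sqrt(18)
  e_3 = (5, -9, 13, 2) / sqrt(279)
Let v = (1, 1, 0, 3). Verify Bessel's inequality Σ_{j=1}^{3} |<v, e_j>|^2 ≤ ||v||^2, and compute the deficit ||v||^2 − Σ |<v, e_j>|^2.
Σ |<v, e_j>|^2 = 338/31; ||v||^2 = 11; deficit = 3/31

Write each e_j = u_j / sqrt(<u_j, u_j>) where u_j is the displayed integer vector. Then <v, e_j> = <v, u_j> / sqrt(<u_j, u_j>), so |<v, e_j>|^2 = <v, u_j>^2 / <u_j, u_j>.
Coefficients: <v, e_1> = -5/sqrt(6), <v, e_2> = 11/sqrt(18), <v, e_3> = 2/sqrt(279).
Square and sum: Σ |<v, e_j>|^2 = 338/31.
Compute ||v||^2 = v·v = 11.
Deficit = 11 − 338/31 = 3/31 ≥ 0, confirming Bessel's inequality. (The deficit equals ||v − Σ <v,e_j> e_j||^2, the squared distance from v to span{e_j}.)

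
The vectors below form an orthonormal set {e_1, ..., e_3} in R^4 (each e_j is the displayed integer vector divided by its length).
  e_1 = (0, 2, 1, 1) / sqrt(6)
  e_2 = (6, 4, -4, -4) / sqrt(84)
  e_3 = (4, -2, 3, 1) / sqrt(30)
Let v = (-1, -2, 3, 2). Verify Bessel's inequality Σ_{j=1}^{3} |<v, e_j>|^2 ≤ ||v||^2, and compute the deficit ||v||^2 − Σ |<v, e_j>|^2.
Σ |<v, e_j>|^2 = 1886/105; ||v||^2 = 18; deficit = 4/105

Write each e_j = u_j / sqrt(<u_j, u_j>) where u_j is the displayed integer vector. Then <v, e_j> = <v, u_j> / sqrt(<u_j, u_j>), so |<v, e_j>|^2 = <v, u_j>^2 / <u_j, u_j>.
Coefficients: <v, e_1> = 1/sqrt(6), <v, e_2> = -34/sqrt(84), <v, e_3> = 11/sqrt(30).
Square and sum: Σ |<v, e_j>|^2 = 1886/105.
Compute ||v||^2 = v·v = 18.
Deficit = 18 − 1886/105 = 4/105 ≥ 0, confirming Bessel's inequality. (The deficit equals ||v − Σ <v,e_j> e_j||^2, the squared distance from v to span{e_j}.)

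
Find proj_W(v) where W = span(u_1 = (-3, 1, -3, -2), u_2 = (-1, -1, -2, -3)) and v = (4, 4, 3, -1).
proj_W(v) = (256/149, -28/149, 299/149, 271/149)

Set up U = [u_1 | ... | u_2] ∈ R^(4×2). The projector onto W = col(U) is P = U (U^T U)^(-1) U^T.
Compute U^T U =
  [23, 14]
  [14, 15],
and U^T v = (-15, -11).
Solve U^T U · c = U^T v for the coefficients: c = (-71/149, -43/149). The projection is proj_W(v) = U c.
Check: (v - proj_W(v)) · u_1 = 0  (should be 0).
Check: (v - proj_W(v)) · u_2 = 0  (should be 0).
Result: proj_W(v) = (256/149, -28/149, 299/149, 271/149).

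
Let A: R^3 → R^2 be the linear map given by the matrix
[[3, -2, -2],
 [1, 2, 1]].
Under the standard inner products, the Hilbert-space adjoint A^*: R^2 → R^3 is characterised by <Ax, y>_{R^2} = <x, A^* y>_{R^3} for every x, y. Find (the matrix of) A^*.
A^* = A^T =
[[3, 1],
 [-2, 2],
 [-2, 1]]

For real matrices with standard dot products, the defining identity <Ax, y> = <x, A^* y> gives (Ax)^T y = x^T (A^*) y, i.e. x^T A^T y = x^T (A^*) y. Since this holds for all x, y, we must have A^* = A^T. Therefore
A^* =
[[3, 1],
 [-2, 2],
 [-2, 1]].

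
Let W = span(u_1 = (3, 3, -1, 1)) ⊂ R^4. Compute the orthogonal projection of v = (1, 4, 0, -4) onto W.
proj_W(v) = (33/20, 33/20, -11/20, 11/20)

Set up U = [u_1 | ... | u_1] ∈ R^(4×1). The projector onto W = col(U) is P = U (U^T U)^(-1) U^T.
Compute U^T U =
  [20],
and U^T v = (11).
Solve U^T U · c = U^T v for the coefficients: c = (11/20). The projection is proj_W(v) = U c.
Check: (v - proj_W(v)) · u_1 = 0  (should be 0).
Result: proj_W(v) = (33/20, 33/20, -11/20, 11/20).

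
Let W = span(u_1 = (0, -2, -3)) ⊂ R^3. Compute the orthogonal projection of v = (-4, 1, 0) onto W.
proj_W(v) = (0, 4/13, 6/13)

Set up U = [u_1 | ... | u_1] ∈ R^(3×1). The projector onto W = col(U) is P = U (U^T U)^(-1) U^T.
Compute U^T U =
  [13],
and U^T v = (-2).
Solve U^T U · c = U^T v for the coefficients: c = (-2/13). The projection is proj_W(v) = U c.
Check: (v - proj_W(v)) · u_1 = 0  (should be 0).
Result: proj_W(v) = (0, 4/13, 6/13).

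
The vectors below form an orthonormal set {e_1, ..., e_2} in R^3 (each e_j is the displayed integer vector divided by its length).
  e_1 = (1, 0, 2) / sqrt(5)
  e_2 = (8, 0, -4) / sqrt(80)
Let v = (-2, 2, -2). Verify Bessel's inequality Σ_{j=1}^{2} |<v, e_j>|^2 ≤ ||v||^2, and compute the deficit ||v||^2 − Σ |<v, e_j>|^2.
Σ |<v, e_j>|^2 = 8; ||v||^2 = 12; deficit = 4

Write each e_j = u_j / sqrt(<u_j, u_j>) where u_j is the displayed integer vector. Then <v, e_j> = <v, u_j> / sqrt(<u_j, u_j>), so |<v, e_j>|^2 = <v, u_j>^2 / <u_j, u_j>.
Coefficients: <v, e_1> = -6/sqrt(5), <v, e_2> = -8/sqrt(80).
Square and sum: Σ |<v, e_j>|^2 = 8.
Compute ||v||^2 = v·v = 12.
Deficit = 12 − 8 = 4 ≥ 0, confirming Bessel's inequality. (The deficit equals ||v − Σ <v,e_j> e_j||^2, the squared distance from v to span{e_j}.)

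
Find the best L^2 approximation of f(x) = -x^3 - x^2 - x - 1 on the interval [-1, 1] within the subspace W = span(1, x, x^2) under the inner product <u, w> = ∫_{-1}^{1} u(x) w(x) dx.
g(x) = -x^2 - 8*x/5 - 1

The best approximation g ∈ W is the orthogonal projection of f onto W. Writing g = a_0 + a_1 x + a_2 x^2, the coefficients solve the normal equations G · a = b where
  G_{ij} = <φ_i, φ_j> and b_i = <f, φ_i>, with φ_0 = 1, φ_1 = x, φ_2 = x^2.
G =
  [2, 0, 2/3]
  [0, 2/3, 0]
  [2/3, 0, 2/5],
b = (-8/3, -16/15, -16/15).
Solving gives a_0 = -1, a_1 = -8/5, a_2 = -1, so
  g(x) = -x^2 - 8*x/5 - 1.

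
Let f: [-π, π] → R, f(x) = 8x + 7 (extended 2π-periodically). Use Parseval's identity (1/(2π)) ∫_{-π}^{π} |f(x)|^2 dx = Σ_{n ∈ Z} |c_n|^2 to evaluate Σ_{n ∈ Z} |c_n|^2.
Σ |c_n|^2 = 64π^2/3 + 49

Expand and integrate term by term over [-π, π]:
  ∫ (8x)^2 dx = 64·(2π^3/3); ∫ 2·8·(7)·x dx = 0 (odd integrand); ∫ 7^2 dx = 49·2π.
So (1/(2π)) ∫_{-π}^{π} (8x + 7)^2 dx = 64π^2/3 + 49 = 64π^2/3 + 49.
Parseval ⇒ Σ |c_n|^2 = 64π^2/3 + 49.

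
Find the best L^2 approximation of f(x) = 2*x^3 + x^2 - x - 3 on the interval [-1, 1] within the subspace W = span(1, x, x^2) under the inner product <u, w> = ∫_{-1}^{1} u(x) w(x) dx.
g(x) = x^2 + x/5 - 3

The best approximation g ∈ W is the orthogonal projection of f onto W. Writing g = a_0 + a_1 x + a_2 x^2, the coefficients solve the normal equations G · a = b where
  G_{ij} = <φ_i, φ_j> and b_i = <f, φ_i>, with φ_0 = 1, φ_1 = x, φ_2 = x^2.
G =
  [2, 0, 2/3]
  [0, 2/3, 0]
  [2/3, 0, 2/5],
b = (-16/3, 2/15, -8/5).
Solving gives a_0 = -3, a_1 = 1/5, a_2 = 1, so
  g(x) = x^2 + x/5 - 3.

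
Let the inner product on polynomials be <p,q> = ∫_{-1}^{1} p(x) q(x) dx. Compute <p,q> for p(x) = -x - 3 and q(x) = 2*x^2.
<p,q> = -4

Expand the product: p(x)·q(x) = -2*x^3 - 6*x^2.
∫_{-1}^{1} of each monomial x^k gives [2/(k+1) if k even, 0 if k odd]. Integrating term-by-term (or equivalently evaluating the antiderivative F(x) = -x^4/2 - 2*x^3 at the endpoints):
  F(1) − F(−1) = -5/2 − (3/2) = -4.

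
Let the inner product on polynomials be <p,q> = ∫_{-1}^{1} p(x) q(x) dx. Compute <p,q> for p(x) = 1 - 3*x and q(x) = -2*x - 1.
<p,q> = 2

Expand the product: p(x)·q(x) = 6*x^2 + x - 1.
∫_{-1}^{1} of each monomial x^k gives [2/(k+1) if k even, 0 if k odd]. Integrating term-by-term (or equivalently evaluating the antiderivative F(x) = 2*x^3 + x^2/2 - x at the endpoints):
  F(1) − F(−1) = 3/2 − (-1/2) = 2.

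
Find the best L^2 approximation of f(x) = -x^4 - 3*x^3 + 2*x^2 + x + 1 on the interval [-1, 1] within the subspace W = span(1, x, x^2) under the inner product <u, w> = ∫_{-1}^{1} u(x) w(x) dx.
g(x) = 8*x^2/7 - 4*x/5 + 38/35

The best approximation g ∈ W is the orthogonal projection of f onto W. Writing g = a_0 + a_1 x + a_2 x^2, the coefficients solve the normal equations G · a = b where
  G_{ij} = <φ_i, φ_j> and b_i = <f, φ_i>, with φ_0 = 1, φ_1 = x, φ_2 = x^2.
G =
  [2, 0, 2/3]
  [0, 2/3, 0]
  [2/3, 0, 2/5],
b = (44/15, -8/15, 124/105).
Solving gives a_0 = 38/35, a_1 = -4/5, a_2 = 8/7, so
  g(x) = 8*x^2/7 - 4*x/5 + 38/35.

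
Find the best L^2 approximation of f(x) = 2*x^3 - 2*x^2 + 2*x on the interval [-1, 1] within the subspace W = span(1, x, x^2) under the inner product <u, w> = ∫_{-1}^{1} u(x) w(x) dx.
g(x) = -2*x^2 + 16*x/5

The best approximation g ∈ W is the orthogonal projection of f onto W. Writing g = a_0 + a_1 x + a_2 x^2, the coefficients solve the normal equations G · a = b where
  G_{ij} = <φ_i, φ_j> and b_i = <f, φ_i>, with φ_0 = 1, φ_1 = x, φ_2 = x^2.
G =
  [2, 0, 2/3]
  [0, 2/3, 0]
  [2/3, 0, 2/5],
b = (-4/3, 32/15, -4/5).
Solving gives a_0 = 0, a_1 = 16/5, a_2 = -2, so
  g(x) = -2*x^2 + 16*x/5.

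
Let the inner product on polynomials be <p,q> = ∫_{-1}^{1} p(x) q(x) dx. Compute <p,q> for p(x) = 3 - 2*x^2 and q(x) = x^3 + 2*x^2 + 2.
<p,q> = 176/15

Expand the product: p(x)·q(x) = -2*x^5 - 4*x^4 + 3*x^3 + 2*x^2 + 6.
∫_{-1}^{1} of each monomial x^k gives [2/(k+1) if k even, 0 if k odd]. Integrating term-by-term (or equivalently evaluating the antiderivative F(x) = -x^6/3 - 4*x^5/5 + 3*x^4/4 + 2*x^3/3 + 6*x at the endpoints):
  F(1) − F(−1) = 377/60 − (-109/20) = 176/15.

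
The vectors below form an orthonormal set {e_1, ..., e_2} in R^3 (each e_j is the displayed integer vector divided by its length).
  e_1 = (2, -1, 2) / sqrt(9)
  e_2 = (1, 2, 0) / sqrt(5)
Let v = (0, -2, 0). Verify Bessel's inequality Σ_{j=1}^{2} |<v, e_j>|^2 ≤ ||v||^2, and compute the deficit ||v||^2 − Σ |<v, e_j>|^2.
Σ |<v, e_j>|^2 = 164/45; ||v||^2 = 4; deficit = 16/45

Write each e_j = u_j / sqrt(<u_j, u_j>) where u_j is the displayed integer vector. Then <v, e_j> = <v, u_j> / sqrt(<u_j, u_j>), so |<v, e_j>|^2 = <v, u_j>^2 / <u_j, u_j>.
Coefficients: <v, e_1> = 2/sqrt(9), <v, e_2> = -4/sqrt(5).
Square and sum: Σ |<v, e_j>|^2 = 164/45.
Compute ||v||^2 = v·v = 4.
Deficit = 4 − 164/45 = 16/45 ≥ 0, confirming Bessel's inequality. (The deficit equals ||v − Σ <v,e_j> e_j||^2, the squared distance from v to span{e_j}.)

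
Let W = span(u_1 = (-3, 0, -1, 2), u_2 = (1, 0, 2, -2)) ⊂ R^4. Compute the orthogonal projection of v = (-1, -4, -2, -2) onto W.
proj_W(v) = (-1/9, 0, -2/9, 2/9)

Set up U = [u_1 | ... | u_2] ∈ R^(4×2). The projector onto W = col(U) is P = U (U^T U)^(-1) U^T.
Compute U^T U =
  [14, -9]
  [-9, 9],
and U^T v = (1, -1).
Solve U^T U · c = U^T v for the coefficients: c = (0, -1/9). The projection is proj_W(v) = U c.
Check: (v - proj_W(v)) · u_1 = 0  (should be 0).
Check: (v - proj_W(v)) · u_2 = 0  (should be 0).
Result: proj_W(v) = (-1/9, 0, -2/9, 2/9).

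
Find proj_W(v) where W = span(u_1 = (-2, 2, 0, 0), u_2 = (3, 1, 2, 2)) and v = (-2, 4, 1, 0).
proj_W(v) = (-9/4, 15/4, 3/4, 3/4)

Set up U = [u_1 | ... | u_2] ∈ R^(4×2). The projector onto W = col(U) is P = U (U^T U)^(-1) U^T.
Compute U^T U =
  [8, -4]
  [-4, 18],
and U^T v = (12, 0).
Solve U^T U · c = U^T v for the coefficients: c = (27/16, 3/8). The projection is proj_W(v) = U c.
Check: (v - proj_W(v)) · u_1 = 0  (should be 0).
Check: (v - proj_W(v)) · u_2 = 0  (should be 0).
Result: proj_W(v) = (-9/4, 15/4, 3/4, 3/4).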